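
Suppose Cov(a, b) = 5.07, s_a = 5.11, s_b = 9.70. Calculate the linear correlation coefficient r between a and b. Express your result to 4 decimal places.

r = Cov(a,b) / (s_a · s_b) = 5.07 / (5.11 × 9.70)
  = 5.07 / 49.5670 ≈ 0.1023

0.1023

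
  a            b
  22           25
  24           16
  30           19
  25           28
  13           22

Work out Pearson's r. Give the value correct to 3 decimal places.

-0.152

n = 5, Σa = 114, Σb = 110, Σa² = 2754, Σb² = 2510, Σab = 2490
nΣab − ΣaΣb = 12450 − 12540 = -90
nΣa² − (Σa)² = 13770 − 12996 = 774; nΣb² − (Σb)² = 12550 − 12100 = 450
r = -90 / √(774 × 450) = -90 / 590.1695 ≈ -0.152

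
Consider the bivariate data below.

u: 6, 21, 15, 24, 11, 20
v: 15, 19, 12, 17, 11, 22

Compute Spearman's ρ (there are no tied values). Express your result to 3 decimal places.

Rank u: 1, 5, 3, 6, 2, 4
Rank v: 3, 5, 2, 4, 1, 6
d = rank(u) − rank(v): -2, 0, 1, 2, 1, -2; Σd² = 14
ρ = 1 − 6Σd² / [n(n²−1)] = 1 − 6×14 / (6×35) = 1 − 84/210 ≈ 0.600

0.600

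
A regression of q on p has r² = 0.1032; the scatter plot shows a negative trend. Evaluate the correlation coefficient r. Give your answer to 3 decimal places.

-0.321

|r| = √0.1032 = 0.321
The association is negative, so r = −0.321.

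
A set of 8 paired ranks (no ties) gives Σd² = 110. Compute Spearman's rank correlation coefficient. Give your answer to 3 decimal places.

ρ = 1 − 6Σd² / [n(n²−1)] = 1 − 6×110 / (8×63)
  = 1 − 660/504 = 1 − 1.3095 ≈ -0.310

-0.310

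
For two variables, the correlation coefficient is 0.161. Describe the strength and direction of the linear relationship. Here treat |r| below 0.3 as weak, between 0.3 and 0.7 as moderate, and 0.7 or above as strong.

r = 0.161 > 0 so the relationship is positive.
|r| = 0.161, which falls in the weak range.

weak positive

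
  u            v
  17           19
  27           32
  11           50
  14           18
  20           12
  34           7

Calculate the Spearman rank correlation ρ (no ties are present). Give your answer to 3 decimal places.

-0.600

Rank u: 3, 5, 1, 2, 4, 6
Rank v: 4, 5, 6, 3, 2, 1
d = rank(u) − rank(v): -1, 0, -5, -1, 2, 5; Σd² = 56
ρ = 1 − 6Σd² / [n(n²−1)] = 1 − 6×56 / (6×35) = 1 − 336/210 ≈ -0.600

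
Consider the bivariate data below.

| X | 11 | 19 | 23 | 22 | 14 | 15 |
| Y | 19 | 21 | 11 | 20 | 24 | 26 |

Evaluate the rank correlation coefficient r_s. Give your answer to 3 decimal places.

-0.371

Rank X: 1, 4, 6, 5, 2, 3
Rank Y: 2, 4, 1, 3, 5, 6
d = rank(X) − rank(Y): -1, 0, 5, 2, -3, -3; Σd² = 48
ρ = 1 − 6Σd² / [n(n²−1)] = 1 − 6×48 / (6×35) = 1 − 288/210 ≈ -0.371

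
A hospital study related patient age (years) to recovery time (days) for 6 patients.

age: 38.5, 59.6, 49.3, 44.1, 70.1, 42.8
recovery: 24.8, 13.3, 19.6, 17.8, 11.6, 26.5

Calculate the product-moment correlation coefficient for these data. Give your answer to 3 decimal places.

n = 6, Σx = 304.4, Σy = 113.6, Σx² = 16155.56, Σy² = 2329.74, Σxy = 5446.1
nΣxy − ΣxΣy = 32676.6 − 34579.84 = -1903.24
nΣx² − (Σx)² = 96933.36 − 92659.36 = 4274; nΣy² − (Σy)² = 13978.44 − 12904.96 = 1073.48
r = -1903.24 / √(4274 × 1073.48) = -1903.24 / 2141.9742 ≈ -0.889

-0.889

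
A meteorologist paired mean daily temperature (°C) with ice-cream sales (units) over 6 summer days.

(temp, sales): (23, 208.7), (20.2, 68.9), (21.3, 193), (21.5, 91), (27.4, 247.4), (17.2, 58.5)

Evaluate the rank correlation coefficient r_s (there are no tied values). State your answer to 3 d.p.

0.943

Rank temp: 5, 2, 3, 4, 6, 1
Rank sales: 5, 2, 4, 3, 6, 1
d = rank(temp) − rank(sales): 0, 0, -1, 1, 0, 0; Σd² = 2
ρ = 1 − 6Σd² / [n(n²−1)] = 1 − 6×2 / (6×35) = 1 − 12/210 ≈ 0.943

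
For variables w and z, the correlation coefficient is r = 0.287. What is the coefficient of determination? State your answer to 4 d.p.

0.0824

r² = (0.287)² = 0.0824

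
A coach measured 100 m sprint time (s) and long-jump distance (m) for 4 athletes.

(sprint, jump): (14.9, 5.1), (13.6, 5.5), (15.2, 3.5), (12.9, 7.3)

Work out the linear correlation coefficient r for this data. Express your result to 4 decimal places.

n = 4, Σx = 56.6, Σy = 21.4, Σx² = 804.42, Σy² = 121.8, Σxy = 298.16
nΣxy − ΣxΣy = 1192.64 − 1211.24 = -18.6
nΣx² − (Σx)² = 3217.68 − 3203.56 = 14.12; nΣy² − (Σy)² = 487.2 − 457.96 = 29.24
r = -18.6 / √(14.12 × 29.24) = -18.6 / 20.3192 ≈ -0.9154

-0.9154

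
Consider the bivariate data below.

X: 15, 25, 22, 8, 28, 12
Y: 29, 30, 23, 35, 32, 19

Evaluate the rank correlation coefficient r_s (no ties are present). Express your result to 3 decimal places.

0.086

Rank X: 3, 5, 4, 1, 6, 2
Rank Y: 3, 4, 2, 6, 5, 1
d = rank(X) − rank(Y): 0, 1, 2, -5, 1, 1; Σd² = 32
ρ = 1 − 6Σd² / [n(n²−1)] = 1 − 6×32 / (6×35) = 1 − 192/210 ≈ 0.086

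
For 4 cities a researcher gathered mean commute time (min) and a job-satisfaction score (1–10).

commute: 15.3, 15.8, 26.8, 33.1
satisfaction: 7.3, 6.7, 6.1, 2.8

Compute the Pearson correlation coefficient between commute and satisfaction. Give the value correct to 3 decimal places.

-0.900

n = 4, Σx = 91, Σy = 22.9, Σx² = 2297.58, Σy² = 143.23, Σxy = 473.71
nΣxy − ΣxΣy = 1894.84 − 2083.9 = -189.06
nΣx² − (Σx)² = 9190.32 − 8281 = 909.32; nΣy² − (Σy)² = 572.92 − 524.41 = 48.51
r = -189.06 / √(909.32 × 48.51) = -189.06 / 210.0265 ≈ -0.900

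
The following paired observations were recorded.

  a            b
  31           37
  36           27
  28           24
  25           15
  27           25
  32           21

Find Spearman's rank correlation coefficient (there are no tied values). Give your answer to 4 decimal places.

Rank a: 4, 6, 3, 1, 2, 5
Rank b: 6, 5, 3, 1, 4, 2
d = rank(a) − rank(b): -2, 1, 0, 0, -2, 3; Σd² = 18
ρ = 1 − 6Σd² / [n(n²−1)] = 1 − 6×18 / (6×35) = 1 − 108/210 ≈ 0.4857

0.4857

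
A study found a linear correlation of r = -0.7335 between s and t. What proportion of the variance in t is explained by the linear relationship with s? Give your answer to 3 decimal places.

0.538

r² = (-0.7335)² = 0.538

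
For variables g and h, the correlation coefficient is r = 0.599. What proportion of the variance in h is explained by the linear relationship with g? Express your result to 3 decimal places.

r² = (0.599)² = 0.359

0.359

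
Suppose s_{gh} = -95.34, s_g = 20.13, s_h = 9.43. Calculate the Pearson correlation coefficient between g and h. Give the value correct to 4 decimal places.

r = Cov(g,h) / (s_g · s_h) = -95.34 / (20.13 × 9.43)
  = -95.34 / 189.8259 ≈ -0.5022

-0.5022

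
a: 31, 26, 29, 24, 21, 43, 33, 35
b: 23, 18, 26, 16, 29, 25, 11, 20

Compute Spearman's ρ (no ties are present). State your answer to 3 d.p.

Rank a: 5, 3, 4, 2, 1, 8, 6, 7
Rank b: 5, 3, 7, 2, 8, 6, 1, 4
d = rank(a) − rank(b): 0, 0, -3, 0, -7, 2, 5, 3; Σd² = 96
ρ = 1 − 6Σd² / [n(n²−1)] = 1 − 6×96 / (8×63) = 1 − 576/504 ≈ -0.143

-0.143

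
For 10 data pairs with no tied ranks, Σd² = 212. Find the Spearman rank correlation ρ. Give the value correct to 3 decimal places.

ρ = 1 − 6Σd² / [n(n²−1)] = 1 − 6×212 / (10×99)
  = 1 − 1272/990 = 1 − 1.2848 ≈ -0.285

-0.285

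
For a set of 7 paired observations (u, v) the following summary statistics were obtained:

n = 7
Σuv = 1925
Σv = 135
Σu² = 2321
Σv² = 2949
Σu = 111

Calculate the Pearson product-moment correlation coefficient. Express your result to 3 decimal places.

r = (nΣuv − ΣuΣv) / √[(nΣu² − (Σu)²)(nΣv² − (Σv)²)]
Numerator: 7×1925 − 111×135 = -1510
Denominator: √[(16247 − 12321)(20643 − 18225)] = √[3926 × 2418] = 3081.0823
r = -1510 / 3081.0823 ≈ -0.490

-0.490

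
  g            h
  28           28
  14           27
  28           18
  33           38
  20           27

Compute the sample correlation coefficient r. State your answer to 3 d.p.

0.305

n = 5, Σg = 123, Σh = 138, Σg² = 3253, Σh² = 4010, Σgh = 3460
nΣgh − ΣgΣh = 17300 − 16974 = 326
nΣg² − (Σg)² = 16265 − 15129 = 1136; nΣh² − (Σh)² = 20050 − 19044 = 1006
r = 326 / √(1136 × 1006) = 326 / 1069.0257 ≈ 0.305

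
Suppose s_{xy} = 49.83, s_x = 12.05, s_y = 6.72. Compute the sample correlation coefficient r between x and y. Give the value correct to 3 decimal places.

0.615

r = Cov(x,y) / (s_x · s_y) = 49.83 / (12.05 × 6.72)
  = 49.83 / 80.9760 ≈ 0.615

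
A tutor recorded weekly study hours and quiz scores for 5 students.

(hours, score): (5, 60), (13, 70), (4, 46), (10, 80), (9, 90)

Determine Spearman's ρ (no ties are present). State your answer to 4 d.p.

0.6000

Rank hours: 2, 5, 1, 4, 3
Rank score: 2, 3, 1, 4, 5
d = rank(hours) − rank(score): 0, 2, 0, 0, -2; Σd² = 8
ρ = 1 − 6Σd² / [n(n²−1)] = 1 − 6×8 / (5×24) = 1 − 48/120 ≈ 0.6000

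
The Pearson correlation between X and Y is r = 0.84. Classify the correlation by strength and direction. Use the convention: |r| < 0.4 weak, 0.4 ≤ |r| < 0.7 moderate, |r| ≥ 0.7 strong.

strong positive

r = 0.84 > 0 so the relationship is positive.
|r| = 0.84, which falls in the strong range.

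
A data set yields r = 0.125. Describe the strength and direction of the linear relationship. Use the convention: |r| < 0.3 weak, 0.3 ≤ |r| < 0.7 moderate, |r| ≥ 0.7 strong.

weak positive

r = 0.125 > 0 so the relationship is positive.
|r| = 0.125, which falls in the weak range.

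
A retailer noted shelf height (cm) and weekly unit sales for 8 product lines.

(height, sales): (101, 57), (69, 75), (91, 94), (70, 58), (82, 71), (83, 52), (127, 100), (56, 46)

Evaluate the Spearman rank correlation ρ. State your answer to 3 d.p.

Rank height: 7, 2, 6, 3, 4, 5, 8, 1
Rank sales: 3, 6, 7, 4, 5, 2, 8, 1
d = rank(height) − rank(sales): 4, -4, -1, -1, -1, 3, 0, 0; Σd² = 44
ρ = 1 − 6Σd² / [n(n²−1)] = 1 − 6×44 / (8×63) = 1 − 264/504 ≈ 0.476

0.476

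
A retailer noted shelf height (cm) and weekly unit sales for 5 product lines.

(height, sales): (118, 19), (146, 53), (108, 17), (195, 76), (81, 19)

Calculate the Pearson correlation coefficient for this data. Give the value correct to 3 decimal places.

n = 5, Σx = 648, Σy = 184, Σx² = 91490, Σy² = 9596, Σxy = 28175
nΣxy − ΣxΣy = 140875 − 119232 = 21643
nΣx² − (Σx)² = 457450 − 419904 = 37546; nΣy² − (Σy)² = 47980 − 33856 = 14124
r = 21643 / √(37546 × 14124) = 21643 / 23028.2371 ≈ 0.940

0.940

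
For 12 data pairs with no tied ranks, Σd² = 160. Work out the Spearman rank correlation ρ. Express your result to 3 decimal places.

ρ = 1 − 6Σd² / [n(n²−1)] = 1 − 6×160 / (12×143)
  = 1 − 960/1716 = 1 − 0.5594 ≈ 0.441

0.441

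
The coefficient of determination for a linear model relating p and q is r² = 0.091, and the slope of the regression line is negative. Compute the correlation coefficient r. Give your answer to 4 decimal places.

-0.3017

|r| = √0.091 = 0.3017
The association is negative, so r = −0.3017.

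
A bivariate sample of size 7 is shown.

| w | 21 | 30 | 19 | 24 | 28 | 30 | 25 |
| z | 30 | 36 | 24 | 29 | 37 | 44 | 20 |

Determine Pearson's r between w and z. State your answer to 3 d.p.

n = 7, Σw = 177, Σz = 220, Σw² = 4587, Σz² = 7318, Σwz = 5718
nΣwz − ΣwΣz = 40026 − 38940 = 1086
nΣw² − (Σw)² = 32109 − 31329 = 780; nΣz² − (Σz)² = 51226 − 48400 = 2826
r = 1086 / √(780 × 2826) = 1086 / 1484.6818 ≈ 0.731

0.731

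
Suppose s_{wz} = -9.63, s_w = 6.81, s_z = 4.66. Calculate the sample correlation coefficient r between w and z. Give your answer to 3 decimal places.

r = Cov(w,z) / (s_w · s_z) = -9.63 / (6.81 × 4.66)
  = -9.63 / 31.7346 ≈ -0.303

-0.303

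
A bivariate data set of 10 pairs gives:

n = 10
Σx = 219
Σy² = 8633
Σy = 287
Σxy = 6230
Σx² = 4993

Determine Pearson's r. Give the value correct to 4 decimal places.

r = (nΣxy − ΣxΣy) / √[(nΣx² − (Σx)²)(nΣy² − (Σy)²)]
Numerator: 10×6230 − 219×287 = -553
Denominator: √[(49930 − 47961)(86330 − 82369)] = √[1969 × 3961] = 2792.7064
r = -553 / 2792.7064 ≈ -0.1980

-0.1980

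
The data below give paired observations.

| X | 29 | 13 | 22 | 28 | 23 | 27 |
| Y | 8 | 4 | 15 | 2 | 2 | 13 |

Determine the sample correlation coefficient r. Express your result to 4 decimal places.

0.1536

n = 6, ΣX = 142, ΣY = 44, ΣX² = 3536, ΣY² = 482, ΣXY = 1067
nΣXY − ΣXΣY = 6402 − 6248 = 154
nΣX² − (ΣX)² = 21216 − 20164 = 1052; nΣY² − (ΣY)² = 2892 − 1936 = 956
r = 154 / √(1052 × 956) = 154 / 1002.8519 ≈ 0.1536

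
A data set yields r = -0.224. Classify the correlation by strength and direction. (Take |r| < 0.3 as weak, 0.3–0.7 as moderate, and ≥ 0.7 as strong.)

weak negative

r = -0.224 < 0 so the relationship is negative.
|r| = 0.224, which falls in the weak range.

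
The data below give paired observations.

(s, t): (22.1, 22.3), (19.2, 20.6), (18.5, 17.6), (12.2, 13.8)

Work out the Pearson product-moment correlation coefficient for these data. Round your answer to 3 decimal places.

n = 4, Σs = 72, Σt = 74.3, Σs² = 1348.14, Σt² = 1421.85, Σst = 1382.31
nΣst − ΣsΣt = 5529.24 − 5349.6 = 179.64
nΣs² − (Σs)² = 5392.56 − 5184 = 208.56; nΣt² − (Σt)² = 5687.4 − 5520.49 = 166.91
r = 179.64 / √(208.56 × 166.91) = 179.64 / 186.5764 ≈ 0.963

0.963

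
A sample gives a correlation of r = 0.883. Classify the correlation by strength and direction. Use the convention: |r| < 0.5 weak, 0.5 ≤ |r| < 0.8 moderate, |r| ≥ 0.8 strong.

r = 0.883 > 0 so the relationship is positive.
|r| = 0.883, which falls in the strong range.

strong positive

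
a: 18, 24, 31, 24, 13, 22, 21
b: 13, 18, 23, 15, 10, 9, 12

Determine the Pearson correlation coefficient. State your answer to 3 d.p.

0.814

n = 7, Σa = 153, Σb = 100, Σa² = 3531, Σb² = 1572, Σab = 2319
nΣab − ΣaΣb = 16233 − 15300 = 933
nΣa² − (Σa)² = 24717 − 23409 = 1308; nΣb² − (Σb)² = 11004 − 10000 = 1004
r = 933 / √(1308 × 1004) = 933 / 1145.9634 ≈ 0.814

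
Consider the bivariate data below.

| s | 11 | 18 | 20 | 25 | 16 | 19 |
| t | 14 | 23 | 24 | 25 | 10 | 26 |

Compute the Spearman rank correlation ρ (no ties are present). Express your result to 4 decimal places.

Rank s: 1, 3, 5, 6, 2, 4
Rank t: 2, 3, 4, 5, 1, 6
d = rank(s) − rank(t): -1, 0, 1, 1, 1, -2; Σd² = 8
ρ = 1 − 6Σd² / [n(n²−1)] = 1 − 6×8 / (6×35) = 1 − 48/210 ≈ 0.7714

0.7714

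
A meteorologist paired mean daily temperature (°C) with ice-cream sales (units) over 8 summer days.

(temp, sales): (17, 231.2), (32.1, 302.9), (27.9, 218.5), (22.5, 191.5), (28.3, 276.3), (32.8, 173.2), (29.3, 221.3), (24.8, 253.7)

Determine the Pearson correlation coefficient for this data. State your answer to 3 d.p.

0.118

n = 8, Σx = 214.7, Σy = 1868.6, Σx² = 5954.33, Σy² = 449293.66, Σxy = 50334.49
nΣxy − ΣxΣy = 402675.92 − 401188.42 = 1487.5
nΣx² − (Σx)² = 47634.64 − 46096.09 = 1538.55; nΣy² − (Σy)² = 3594349.28 − 3491665.96 = 102683.32
r = 1487.5 / √(1538.55 × 102683.32) = 1487.5 / 12569.1456 ≈ 0.118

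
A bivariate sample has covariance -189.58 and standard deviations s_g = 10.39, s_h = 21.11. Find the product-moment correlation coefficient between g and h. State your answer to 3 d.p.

r = Cov(g,h) / (s_g · s_h) = -189.58 / (10.39 × 21.11)
  = -189.58 / 219.3329 ≈ -0.864

-0.864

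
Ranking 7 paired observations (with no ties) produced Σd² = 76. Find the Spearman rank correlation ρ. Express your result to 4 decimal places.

ρ = 1 − 6Σd² / [n(n²−1)] = 1 − 6×76 / (7×48)
  = 1 − 456/336 = 1 − 1.35714 ≈ -0.3571

-0.3571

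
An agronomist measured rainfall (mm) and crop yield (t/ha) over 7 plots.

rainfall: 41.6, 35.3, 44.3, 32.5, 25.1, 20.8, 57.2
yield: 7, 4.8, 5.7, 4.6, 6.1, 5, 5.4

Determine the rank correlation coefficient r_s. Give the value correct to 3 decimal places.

0.250

Rank rainfall: 5, 4, 6, 3, 2, 1, 7
Rank yield: 7, 2, 5, 1, 6, 3, 4
d = rank(rainfall) − rank(yield): -2, 2, 1, 2, -4, -2, 3; Σd² = 42
ρ = 1 − 6Σd² / [n(n²−1)] = 1 − 6×42 / (7×48) = 1 − 252/336 ≈ 0.250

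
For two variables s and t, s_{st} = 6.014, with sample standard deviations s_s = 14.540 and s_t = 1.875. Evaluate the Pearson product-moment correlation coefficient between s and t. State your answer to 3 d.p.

0.221

r = Cov(s,t) / (s_s · s_t) = 6.014 / (14.540 × 1.875)
  = 6.014 / 27.2625 ≈ 0.221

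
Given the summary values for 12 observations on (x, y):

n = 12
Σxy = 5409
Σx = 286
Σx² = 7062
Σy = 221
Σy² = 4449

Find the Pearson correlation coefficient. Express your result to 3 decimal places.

0.465

r = (nΣxy − ΣxΣy) / √[(nΣx² − (Σx)²)(nΣy² − (Σy)²)]
Numerator: 12×5409 − 286×221 = 1702
Denominator: √[(84744 − 81796)(53388 − 48841)] = √[2948 × 4547] = 3661.2233
r = 1702 / 3661.2233 ≈ 0.465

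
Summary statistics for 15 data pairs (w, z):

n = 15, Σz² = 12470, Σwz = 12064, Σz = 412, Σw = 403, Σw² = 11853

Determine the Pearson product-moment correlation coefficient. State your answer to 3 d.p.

r = (nΣwz − ΣwΣz) / √[(nΣw² − (Σw)²)(nΣz² − (Σz)²)]
Numerator: 15×12064 − 403×412 = 14924
Denominator: √[(177795 − 162409)(187050 − 169744)] = √[15386 × 17306] = 16317.7853
r = 14924 / 16317.7853 ≈ 0.915

0.915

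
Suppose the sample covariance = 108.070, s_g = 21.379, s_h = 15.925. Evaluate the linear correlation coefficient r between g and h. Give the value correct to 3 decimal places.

r = Cov(g,h) / (s_g · s_h) = 108.070 / (21.379 × 15.925)
  = 108.070 / 340.4606 ≈ 0.317

0.317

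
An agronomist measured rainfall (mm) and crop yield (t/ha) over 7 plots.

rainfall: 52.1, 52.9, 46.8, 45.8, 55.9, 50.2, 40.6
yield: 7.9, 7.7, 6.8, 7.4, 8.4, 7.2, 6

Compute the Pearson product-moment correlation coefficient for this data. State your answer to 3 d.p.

n = 7, Σx = 344.3, Σy = 51.4, Σx² = 17093.91, Σy² = 381.1, Σxy = 2550.68
nΣxy − ΣxΣy = 17854.76 − 17697.02 = 157.74
nΣx² − (Σx)² = 119657.37 − 118542.49 = 1114.88; nΣy² − (Σy)² = 2667.7 − 2641.96 = 25.74
r = 157.74 / √(1114.88 × 25.74) = 157.74 / 169.4019 ≈ 0.931

0.931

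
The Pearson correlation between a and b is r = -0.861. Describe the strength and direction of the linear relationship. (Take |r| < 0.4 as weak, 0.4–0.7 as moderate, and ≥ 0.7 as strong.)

strong negative

r = -0.861 < 0 so the relationship is negative.
|r| = 0.861, which falls in the strong range.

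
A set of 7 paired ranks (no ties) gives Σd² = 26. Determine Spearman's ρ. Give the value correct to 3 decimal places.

0.536

ρ = 1 − 6Σd² / [n(n²−1)] = 1 − 6×26 / (7×48)
  = 1 − 156/336 = 1 − 0.4643 ≈ 0.536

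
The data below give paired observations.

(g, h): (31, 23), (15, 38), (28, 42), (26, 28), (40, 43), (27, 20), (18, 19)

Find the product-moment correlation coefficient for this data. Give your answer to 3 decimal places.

0.310

n = 7, Σg = 185, Σh = 213, Σg² = 5299, Σh² = 7131, Σgh = 5789
nΣgh − ΣgΣh = 40523 − 39405 = 1118
nΣg² − (Σg)² = 37093 − 34225 = 2868; nΣh² − (Σh)² = 49917 − 45369 = 4548
r = 1118 / √(2868 × 4548) = 1118 / 3611.6013 ≈ 0.310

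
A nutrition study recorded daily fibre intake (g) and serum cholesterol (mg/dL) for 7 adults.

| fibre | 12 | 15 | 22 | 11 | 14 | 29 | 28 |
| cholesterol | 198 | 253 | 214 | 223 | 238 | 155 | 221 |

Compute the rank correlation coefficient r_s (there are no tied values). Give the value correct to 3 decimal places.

-0.393

Rank fibre: 2, 4, 5, 1, 3, 7, 6
Rank cholesterol: 2, 7, 3, 5, 6, 1, 4
d = rank(fibre) − rank(cholesterol): 0, -3, 2, -4, -3, 6, 2; Σd² = 78
ρ = 1 − 6Σd² / [n(n²−1)] = 1 − 6×78 / (7×48) = 1 − 468/336 ≈ -0.393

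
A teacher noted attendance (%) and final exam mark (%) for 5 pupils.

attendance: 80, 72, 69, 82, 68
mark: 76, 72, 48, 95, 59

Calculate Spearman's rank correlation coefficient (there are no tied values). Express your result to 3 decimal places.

Rank attendance: 4, 3, 2, 5, 1
Rank mark: 4, 3, 1, 5, 2
d = rank(attendance) − rank(mark): 0, 0, 1, 0, -1; Σd² = 2
ρ = 1 − 6Σd² / [n(n²−1)] = 1 − 6×2 / (5×24) = 1 − 12/120 ≈ 0.900

0.900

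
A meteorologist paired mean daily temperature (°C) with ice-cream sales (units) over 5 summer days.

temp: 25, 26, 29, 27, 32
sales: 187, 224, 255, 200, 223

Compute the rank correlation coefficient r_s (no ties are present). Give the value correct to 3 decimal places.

0.500

Rank temp: 1, 2, 4, 3, 5
Rank sales: 1, 4, 5, 2, 3
d = rank(temp) − rank(sales): 0, -2, -1, 1, 2; Σd² = 10
ρ = 1 − 6Σd² / [n(n²−1)] = 1 − 6×10 / (5×24) = 1 − 60/120 ≈ 0.500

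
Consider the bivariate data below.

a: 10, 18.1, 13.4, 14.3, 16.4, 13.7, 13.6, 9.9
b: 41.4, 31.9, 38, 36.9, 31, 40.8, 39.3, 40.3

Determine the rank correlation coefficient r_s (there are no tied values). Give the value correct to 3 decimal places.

-0.762

Rank a: 2, 8, 3, 6, 7, 5, 4, 1
Rank b: 8, 2, 4, 3, 1, 7, 5, 6
d = rank(a) − rank(b): -6, 6, -1, 3, 6, -2, -1, -5; Σd² = 148
ρ = 1 − 6Σd² / [n(n²−1)] = 1 − 6×148 / (8×63) = 1 − 888/504 ≈ -0.762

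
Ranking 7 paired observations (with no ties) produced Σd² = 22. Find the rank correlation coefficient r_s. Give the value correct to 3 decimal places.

0.607

ρ = 1 − 6Σd² / [n(n²−1)] = 1 − 6×22 / (7×48)
  = 1 − 132/336 = 1 − 0.3929 ≈ 0.607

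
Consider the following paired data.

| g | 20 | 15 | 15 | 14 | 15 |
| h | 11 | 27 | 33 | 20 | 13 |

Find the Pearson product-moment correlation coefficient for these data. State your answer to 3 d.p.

n = 5, Σg = 79, Σh = 104, Σg² = 1271, Σh² = 2508, Σgh = 1595
nΣgh − ΣgΣh = 7975 − 8216 = -241
nΣg² − (Σg)² = 6355 − 6241 = 114; nΣh² − (Σh)² = 12540 − 10816 = 1724
r = -241 / √(114 × 1724) = -241 / 443.3238 ≈ -0.544

-0.544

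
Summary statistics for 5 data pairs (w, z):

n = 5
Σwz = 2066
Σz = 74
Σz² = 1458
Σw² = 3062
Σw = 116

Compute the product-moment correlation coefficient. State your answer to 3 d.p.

0.952

r = (nΣwz − ΣwΣz) / √[(nΣw² − (Σw)²)(nΣz² − (Σz)²)]
Numerator: 5×2066 − 116×74 = 1746
Denominator: √[(15310 − 13456)(7290 − 5476)] = √[1854 × 1814] = 1833.8909
r = 1746 / 1833.8909 ≈ 0.952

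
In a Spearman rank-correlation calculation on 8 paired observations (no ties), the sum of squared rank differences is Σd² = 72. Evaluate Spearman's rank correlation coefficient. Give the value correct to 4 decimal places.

0.1429

ρ = 1 − 6Σd² / [n(n²−1)] = 1 − 6×72 / (8×63)
  = 1 − 432/504 = 1 − 0.85714 ≈ 0.1429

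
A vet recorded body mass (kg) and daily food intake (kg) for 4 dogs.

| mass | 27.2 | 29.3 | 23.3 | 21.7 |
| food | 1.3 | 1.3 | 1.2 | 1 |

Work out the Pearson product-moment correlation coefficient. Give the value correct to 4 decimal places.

0.8846

n = 4, Σx = 101.5, Σy = 4.8, Σx² = 2612.11, Σy² = 5.82, Σxy = 123.11
nΣxy − ΣxΣy = 492.44 − 487.2 = 5.24
nΣx² − (Σx)² = 10448.44 − 10302.25 = 146.19; nΣy² − (Σy)² = 23.28 − 23.04 = 0.24
r = 5.24 / √(146.19 × 0.24) = 5.24 / 5.9233 ≈ 0.8846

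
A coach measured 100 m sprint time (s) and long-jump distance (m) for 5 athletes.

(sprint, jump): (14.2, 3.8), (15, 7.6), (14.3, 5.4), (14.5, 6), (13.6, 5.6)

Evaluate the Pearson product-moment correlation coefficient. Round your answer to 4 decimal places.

n = 5, Σx = 71.6, Σy = 28.4, Σx² = 1026.34, Σy² = 168.72, Σxy = 408.34
nΣxy − ΣxΣy = 2041.7 − 2033.44 = 8.26
nΣx² − (Σx)² = 5131.7 − 5126.56 = 5.14; nΣy² − (Σy)² = 843.6 − 806.56 = 37.04
r = 8.26 / √(5.14 × 37.04) = 8.26 / 13.7980 ≈ 0.5986

0.5986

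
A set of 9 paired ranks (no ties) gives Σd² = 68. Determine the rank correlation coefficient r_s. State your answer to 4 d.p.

0.4333

ρ = 1 − 6Σd² / [n(n²−1)] = 1 − 6×68 / (9×80)
  = 1 − 408/720 = 1 − 0.56667 ≈ 0.4333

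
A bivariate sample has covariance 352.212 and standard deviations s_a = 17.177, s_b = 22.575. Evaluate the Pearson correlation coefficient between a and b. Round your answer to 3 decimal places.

r = Cov(a,b) / (s_a · s_b) = 352.212 / (17.177 × 22.575)
  = 352.212 / 387.7708 ≈ 0.908

0.908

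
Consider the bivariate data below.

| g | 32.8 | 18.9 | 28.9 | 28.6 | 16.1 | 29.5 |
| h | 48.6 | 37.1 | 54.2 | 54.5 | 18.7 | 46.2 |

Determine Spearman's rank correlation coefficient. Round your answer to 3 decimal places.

0.486

Rank g: 6, 2, 4, 3, 1, 5
Rank h: 4, 2, 5, 6, 1, 3
d = rank(g) − rank(h): 2, 0, -1, -3, 0, 2; Σd² = 18
ρ = 1 − 6Σd² / [n(n²−1)] = 1 − 6×18 / (6×35) = 1 − 108/210 ≈ 0.486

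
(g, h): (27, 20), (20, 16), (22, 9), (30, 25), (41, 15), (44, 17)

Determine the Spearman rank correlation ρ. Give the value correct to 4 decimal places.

Rank g: 3, 1, 2, 4, 5, 6
Rank h: 5, 3, 1, 6, 2, 4
d = rank(g) − rank(h): -2, -2, 1, -2, 3, 2; Σd² = 26
ρ = 1 − 6Σd² / [n(n²−1)] = 1 − 6×26 / (6×35) = 1 − 156/210 ≈ 0.2571

0.2571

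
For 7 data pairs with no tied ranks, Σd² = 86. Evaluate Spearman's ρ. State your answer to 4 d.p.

-0.5357

ρ = 1 − 6Σd² / [n(n²−1)] = 1 − 6×86 / (7×48)
  = 1 − 516/336 = 1 − 1.53571 ≈ -0.5357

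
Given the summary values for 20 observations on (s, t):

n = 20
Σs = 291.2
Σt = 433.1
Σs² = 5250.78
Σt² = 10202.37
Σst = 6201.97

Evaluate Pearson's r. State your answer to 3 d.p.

r = (nΣst − ΣsΣt) / √[(nΣs² − (Σs)²)(nΣt² − (Σt)²)]
Numerator: 20×6201.97 − 291.2×433.1 = -2079.32
Denominator: √[(105015.6 − 84797.44)(204047.4 − 187575.61)] = √[20218.16 × 16471.79] = 18249.0900
r = -2079.32 / 18249.0900 ≈ -0.114

-0.114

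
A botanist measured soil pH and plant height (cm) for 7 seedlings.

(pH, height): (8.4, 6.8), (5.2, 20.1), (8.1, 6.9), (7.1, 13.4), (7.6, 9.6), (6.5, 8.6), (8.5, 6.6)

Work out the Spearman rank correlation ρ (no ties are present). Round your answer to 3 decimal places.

Rank pH: 6, 1, 5, 3, 4, 2, 7
Rank height: 2, 7, 3, 6, 5, 4, 1
d = rank(pH) − rank(height): 4, -6, 2, -3, -1, -2, 6; Σd² = 106
ρ = 1 − 6Σd² / [n(n²−1)] = 1 − 6×106 / (7×48) = 1 − 636/336 ≈ -0.893

-0.893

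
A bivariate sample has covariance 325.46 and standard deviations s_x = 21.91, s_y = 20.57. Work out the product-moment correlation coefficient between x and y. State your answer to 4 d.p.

r = Cov(x,y) / (s_x · s_y) = 325.46 / (21.91 × 20.57)
  = 325.46 / 450.6887 ≈ 0.7221

0.7221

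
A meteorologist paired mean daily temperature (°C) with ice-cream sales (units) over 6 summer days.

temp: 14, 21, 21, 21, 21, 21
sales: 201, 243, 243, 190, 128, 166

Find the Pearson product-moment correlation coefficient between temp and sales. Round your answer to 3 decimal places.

-0.064

n = 6, Σx = 119, Σy = 1171, Σx² = 2401, Σy² = 238539, Σxy = 23184
nΣxy − ΣxΣy = 139104 − 139349 = -245
nΣx² − (Σx)² = 14406 − 14161 = 245; nΣy² − (Σy)² = 1431234 − 1371241 = 59993
r = -245 / √(245 × 59993) = -245 / 3833.8342 ≈ -0.064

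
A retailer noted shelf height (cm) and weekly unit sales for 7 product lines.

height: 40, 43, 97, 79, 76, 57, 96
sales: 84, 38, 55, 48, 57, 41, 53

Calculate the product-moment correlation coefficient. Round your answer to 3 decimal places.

-0.157

n = 7, Σx = 488, Σy = 376, Σx² = 37340, Σy² = 21568, Σxy = 25878
nΣxy − ΣxΣy = 181146 − 183488 = -2342
nΣx² − (Σx)² = 261380 − 238144 = 23236; nΣy² − (Σy)² = 150976 − 141376 = 9600
r = -2342 / √(23236 × 9600) = -2342 / 14935.3808 ≈ -0.157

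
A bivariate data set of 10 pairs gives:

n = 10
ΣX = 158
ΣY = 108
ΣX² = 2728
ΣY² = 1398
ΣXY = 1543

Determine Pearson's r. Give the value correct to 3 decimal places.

-0.706

r = (nΣXY − ΣXΣY) / √[(nΣX² − (ΣX)²)(nΣY² − (ΣY)²)]
Numerator: 10×1543 − 158×108 = -1634
Denominator: √[(27280 − 24964)(13980 − 11664)] = √[2316 × 2316] = 2316.0000
r = -1634 / 2316.0000 ≈ -0.706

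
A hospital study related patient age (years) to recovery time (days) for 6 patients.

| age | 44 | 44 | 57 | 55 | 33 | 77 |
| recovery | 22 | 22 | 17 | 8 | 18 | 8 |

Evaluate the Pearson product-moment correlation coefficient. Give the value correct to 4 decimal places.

n = 6, Σx = 310, Σy = 95, Σx² = 17164, Σy² = 1709, Σxy = 4555
nΣxy − ΣxΣy = 27330 − 29450 = -2120
nΣx² − (Σx)² = 102984 − 96100 = 6884; nΣy² − (Σy)² = 10254 − 9025 = 1229
r = -2120 / √(6884 × 1229) = -2120 / 2908.6829 ≈ -0.7289

-0.7289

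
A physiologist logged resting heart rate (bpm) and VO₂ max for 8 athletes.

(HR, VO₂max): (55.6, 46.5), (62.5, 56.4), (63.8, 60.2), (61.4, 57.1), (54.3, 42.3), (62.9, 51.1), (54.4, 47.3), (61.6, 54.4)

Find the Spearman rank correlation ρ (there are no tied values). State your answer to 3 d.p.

0.762

Rank HR: 3, 6, 8, 4, 1, 7, 2, 5
Rank VO₂max: 2, 6, 8, 7, 1, 4, 3, 5
d = rank(HR) − rank(VO₂max): 1, 0, 0, -3, 0, 3, -1, 0; Σd² = 20
ρ = 1 − 6Σd² / [n(n²−1)] = 1 − 6×20 / (8×63) = 1 − 120/504 ≈ 0.762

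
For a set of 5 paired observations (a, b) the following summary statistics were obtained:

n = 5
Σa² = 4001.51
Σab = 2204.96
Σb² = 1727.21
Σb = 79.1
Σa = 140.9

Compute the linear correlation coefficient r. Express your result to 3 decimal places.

-0.198

r = (nΣab − ΣaΣb) / √[(nΣa² − (Σa)²)(nΣb² − (Σb)²)]
Numerator: 5×2204.96 − 140.9×79.1 = -120.39
Denominator: √[(20007.55 − 19852.81)(8636.05 − 6256.81)] = √[154.74 × 2379.24] = 606.7649
r = -120.39 / 606.7649 ≈ -0.198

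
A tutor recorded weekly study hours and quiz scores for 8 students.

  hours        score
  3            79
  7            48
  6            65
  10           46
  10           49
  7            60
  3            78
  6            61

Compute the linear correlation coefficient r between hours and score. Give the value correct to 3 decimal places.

n = 8, Σx = 52, Σy = 486, Σx² = 388, Σy² = 30692, Σxy = 2933
nΣxy − ΣxΣy = 23464 − 25272 = -1808
nΣx² − (Σx)² = 3104 − 2704 = 400; nΣy² − (Σy)² = 245536 − 236196 = 9340
r = -1808 / √(400 × 9340) = -1808 / 1932.8735 ≈ -0.935

-0.935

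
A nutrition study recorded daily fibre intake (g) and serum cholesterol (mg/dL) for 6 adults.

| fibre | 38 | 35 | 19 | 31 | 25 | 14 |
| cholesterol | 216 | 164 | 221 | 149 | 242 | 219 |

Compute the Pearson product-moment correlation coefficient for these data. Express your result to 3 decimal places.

n = 6, Σx = 162, Σy = 1211, Σx² = 4812, Σy² = 251119, Σxy = 31882
nΣxy − ΣxΣy = 191292 − 196182 = -4890
nΣx² − (Σx)² = 28872 − 26244 = 2628; nΣy² − (Σy)² = 1506714 − 1466521 = 40193
r = -4890 / √(2628 × 40193) = -4890 / 10277.5096 ≈ -0.476

-0.476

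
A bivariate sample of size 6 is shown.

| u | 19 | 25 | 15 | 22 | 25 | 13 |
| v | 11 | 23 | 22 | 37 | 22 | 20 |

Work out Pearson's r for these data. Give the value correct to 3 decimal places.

n = 6, Σu = 119, Σv = 135, Σu² = 2489, Σv² = 3387, Σuv = 2738
nΣuv − ΣuΣv = 16428 − 16065 = 363
nΣu² − (Σu)² = 14934 − 14161 = 773; nΣv² − (Σv)² = 20322 − 18225 = 2097
r = 363 / √(773 × 2097) = 363 / 1273.1775 ≈ 0.285

0.285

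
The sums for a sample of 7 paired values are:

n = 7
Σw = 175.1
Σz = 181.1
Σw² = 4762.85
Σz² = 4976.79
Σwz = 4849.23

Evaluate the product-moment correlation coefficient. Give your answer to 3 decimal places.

r = (nΣwz − ΣwΣz) / √[(nΣw² − (Σw)²)(nΣz² − (Σz)²)]
Numerator: 7×4849.23 − 175.1×181.1 = 2234
Denominator: √[(33339.95 − 30660.01)(34837.53 − 32797.21)] = √[2679.94 × 2040.32] = 2338.3616
r = 2234 / 2338.3616 ≈ 0.955

0.955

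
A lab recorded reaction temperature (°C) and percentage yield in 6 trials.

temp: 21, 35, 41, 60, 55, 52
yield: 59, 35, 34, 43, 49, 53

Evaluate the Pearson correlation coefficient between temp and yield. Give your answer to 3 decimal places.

n = 6, Σx = 264, Σy = 273, Σx² = 12676, Σy² = 12921, Σxy = 11889
nΣxy − ΣxΣy = 71334 − 72072 = -738
nΣx² − (Σx)² = 76056 − 69696 = 6360; nΣy² − (Σy)² = 77526 − 74529 = 2997
r = -738 / √(6360 × 2997) = -738 / 4365.8814 ≈ -0.169

-0.169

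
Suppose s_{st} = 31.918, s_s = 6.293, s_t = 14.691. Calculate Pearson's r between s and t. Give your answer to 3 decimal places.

0.345

r = Cov(s,t) / (s_s · s_t) = 31.918 / (6.293 × 14.691)
  = 31.918 / 92.4505 ≈ 0.345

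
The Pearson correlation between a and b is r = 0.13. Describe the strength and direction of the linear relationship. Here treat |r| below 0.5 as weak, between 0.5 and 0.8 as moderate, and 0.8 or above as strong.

weak positive

r = 0.13 > 0 so the relationship is positive.
|r| = 0.13, which falls in the weak range.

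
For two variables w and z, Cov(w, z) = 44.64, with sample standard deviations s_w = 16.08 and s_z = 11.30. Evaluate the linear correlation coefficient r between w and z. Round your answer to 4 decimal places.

0.2457

r = Cov(w,z) / (s_w · s_z) = 44.64 / (16.08 × 11.30)
  = 44.64 / 181.7040 ≈ 0.2457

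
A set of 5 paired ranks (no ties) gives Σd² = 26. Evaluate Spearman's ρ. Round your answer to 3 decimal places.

ρ = 1 − 6Σd² / [n(n²−1)] = 1 − 6×26 / (5×24)
  = 1 − 156/120 = 1 − 1.3000 ≈ -0.300

-0.300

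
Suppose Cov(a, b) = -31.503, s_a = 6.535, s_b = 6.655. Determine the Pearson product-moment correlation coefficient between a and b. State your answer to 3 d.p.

-0.724

r = Cov(a,b) / (s_a · s_b) = -31.503 / (6.535 × 6.655)
  = -31.503 / 43.4904 ≈ -0.724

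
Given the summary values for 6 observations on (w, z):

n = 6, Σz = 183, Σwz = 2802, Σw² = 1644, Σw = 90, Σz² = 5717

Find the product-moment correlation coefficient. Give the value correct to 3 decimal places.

r = (nΣwz − ΣwΣz) / √[(nΣw² − (Σw)²)(nΣz² − (Σz)²)]
Numerator: 6×2802 − 90×183 = 342
Denominator: √[(9864 − 8100)(34302 − 33489)] = √[1764 × 813] = 1197.5525
r = 342 / 1197.5525 ≈ 0.286

0.286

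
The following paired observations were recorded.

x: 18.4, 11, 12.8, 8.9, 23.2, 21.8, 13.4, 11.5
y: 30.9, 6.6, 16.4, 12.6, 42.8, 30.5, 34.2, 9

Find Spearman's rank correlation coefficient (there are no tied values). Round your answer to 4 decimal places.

Rank x: 6, 2, 4, 1, 8, 7, 5, 3
Rank y: 6, 1, 4, 3, 8, 5, 7, 2
d = rank(x) − rank(y): 0, 1, 0, -2, 0, 2, -2, 1; Σd² = 14
ρ = 1 − 6Σd² / [n(n²−1)] = 1 − 6×14 / (8×63) = 1 − 84/504 ≈ 0.8333

0.8333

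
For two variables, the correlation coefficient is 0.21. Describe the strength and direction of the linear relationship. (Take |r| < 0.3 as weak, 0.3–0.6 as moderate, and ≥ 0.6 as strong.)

r = 0.21 > 0 so the relationship is positive.
|r| = 0.21, which falls in the weak range.

weak positive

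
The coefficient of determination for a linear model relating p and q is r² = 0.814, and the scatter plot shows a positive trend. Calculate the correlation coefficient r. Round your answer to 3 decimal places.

0.902

|r| = √0.814 = 0.902
The association is positive, so r = 0.902.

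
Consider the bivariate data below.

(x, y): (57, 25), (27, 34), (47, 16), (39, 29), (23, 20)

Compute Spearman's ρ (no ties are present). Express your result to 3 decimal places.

Rank x: 5, 2, 4, 3, 1
Rank y: 3, 5, 1, 4, 2
d = rank(x) − rank(y): 2, -3, 3, -1, -1; Σd² = 24
ρ = 1 − 6Σd² / [n(n²−1)] = 1 − 6×24 / (5×24) = 1 − 144/120 ≈ -0.200

-0.200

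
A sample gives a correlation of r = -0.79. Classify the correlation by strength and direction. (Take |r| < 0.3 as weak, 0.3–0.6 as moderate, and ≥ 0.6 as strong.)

strong negative

r = -0.79 < 0 so the relationship is negative.
|r| = 0.79, which falls in the strong range.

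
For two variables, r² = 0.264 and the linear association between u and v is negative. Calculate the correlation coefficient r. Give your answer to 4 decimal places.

|r| = √0.264 = 0.5138
The association is negative, so r = −0.5138.

-0.5138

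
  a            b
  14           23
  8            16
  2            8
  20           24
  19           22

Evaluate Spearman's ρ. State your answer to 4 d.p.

0.9000

Rank a: 3, 2, 1, 5, 4
Rank b: 4, 2, 1, 5, 3
d = rank(a) − rank(b): -1, 0, 0, 0, 1; Σd² = 2
ρ = 1 − 6Σd² / [n(n²−1)] = 1 − 6×2 / (5×24) = 1 − 12/120 ≈ 0.9000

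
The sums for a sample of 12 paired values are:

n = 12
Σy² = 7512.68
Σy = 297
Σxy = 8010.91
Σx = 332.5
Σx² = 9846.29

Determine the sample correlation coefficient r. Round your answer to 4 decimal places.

-0.6822

r = (nΣxy − ΣxΣy) / √[(nΣx² − (Σx)²)(nΣy² − (Σy)²)]
Numerator: 12×8010.91 − 332.5×297 = -2621.58
Denominator: √[(118155.48 − 110556.25)(90152.16 − 88209)] = √[7599.23 × 1943.16] = 3842.7230
r = -2621.58 / 3842.7230 ≈ -0.6822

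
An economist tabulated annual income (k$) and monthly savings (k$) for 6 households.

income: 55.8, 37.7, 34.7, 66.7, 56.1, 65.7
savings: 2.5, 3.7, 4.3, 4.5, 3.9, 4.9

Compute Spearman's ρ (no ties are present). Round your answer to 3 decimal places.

Rank income: 3, 2, 1, 6, 4, 5
Rank savings: 1, 2, 4, 5, 3, 6
d = rank(income) − rank(savings): 2, 0, -3, 1, 1, -1; Σd² = 16
ρ = 1 − 6Σd² / [n(n²−1)] = 1 − 6×16 / (6×35) = 1 − 96/210 ≈ 0.543

0.543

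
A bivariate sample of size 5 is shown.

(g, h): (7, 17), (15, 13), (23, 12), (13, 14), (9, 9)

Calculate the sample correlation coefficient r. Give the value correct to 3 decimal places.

-0.248

n = 5, Σg = 67, Σh = 65, Σg² = 1053, Σh² = 879, Σgh = 853
nΣgh − ΣgΣh = 4265 − 4355 = -90
nΣg² − (Σg)² = 5265 − 4489 = 776; nΣh² − (Σh)² = 4395 − 4225 = 170
r = -90 / √(776 × 170) = -90 / 363.2079 ≈ -0.248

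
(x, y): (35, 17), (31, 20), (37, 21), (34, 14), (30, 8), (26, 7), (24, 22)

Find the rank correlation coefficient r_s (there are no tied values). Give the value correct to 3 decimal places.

0.143

Rank x: 6, 4, 7, 5, 3, 2, 1
Rank y: 4, 5, 6, 3, 2, 1, 7
d = rank(x) − rank(y): 2, -1, 1, 2, 1, 1, -6; Σd² = 48
ρ = 1 − 6Σd² / [n(n²−1)] = 1 − 6×48 / (7×48) = 1 − 288/336 ≈ 0.143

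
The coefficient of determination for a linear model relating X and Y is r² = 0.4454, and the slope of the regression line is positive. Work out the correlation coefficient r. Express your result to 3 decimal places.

|r| = √0.4454 = 0.667
The association is positive, so r = 0.667.

0.667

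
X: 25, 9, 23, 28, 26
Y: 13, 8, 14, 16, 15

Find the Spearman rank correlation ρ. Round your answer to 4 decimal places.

Rank X: 3, 1, 2, 5, 4
Rank Y: 2, 1, 3, 5, 4
d = rank(X) − rank(Y): 1, 0, -1, 0, 0; Σd² = 2
ρ = 1 − 6Σd² / [n(n²−1)] = 1 − 6×2 / (5×24) = 1 − 12/120 ≈ 0.9000

0.9000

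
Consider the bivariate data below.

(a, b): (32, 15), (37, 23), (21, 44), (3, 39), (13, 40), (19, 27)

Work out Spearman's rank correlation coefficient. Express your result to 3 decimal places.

-0.543

Rank a: 5, 6, 4, 1, 2, 3
Rank b: 1, 2, 6, 4, 5, 3
d = rank(a) − rank(b): 4, 4, -2, -3, -3, 0; Σd² = 54
ρ = 1 − 6Σd² / [n(n²−1)] = 1 − 6×54 / (6×35) = 1 − 324/210 ≈ -0.543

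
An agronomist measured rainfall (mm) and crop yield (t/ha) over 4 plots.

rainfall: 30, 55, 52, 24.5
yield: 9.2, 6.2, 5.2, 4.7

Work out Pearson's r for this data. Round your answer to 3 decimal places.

n = 4, Σx = 161.5, Σy = 25.3, Σx² = 7229.25, Σy² = 172.21, Σxy = 1002.55
nΣxy − ΣxΣy = 4010.2 − 4085.95 = -75.75
nΣx² − (Σx)² = 28917 − 26082.25 = 2834.75; nΣy² − (Σy)² = 688.84 − 640.09 = 48.75
r = -75.75 / √(2834.75 × 48.75) = -75.75 / 371.7446 ≈ -0.204

-0.204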